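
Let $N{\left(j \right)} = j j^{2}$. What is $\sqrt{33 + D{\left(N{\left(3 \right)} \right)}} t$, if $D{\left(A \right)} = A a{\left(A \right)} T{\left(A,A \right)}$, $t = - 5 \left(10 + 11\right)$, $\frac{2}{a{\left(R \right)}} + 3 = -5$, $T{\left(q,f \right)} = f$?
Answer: $- \frac{105 i \sqrt{597}}{2} \approx - 1282.8 i$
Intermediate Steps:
$N{\left(j \right)} = j^{3}$
$a{\left(R \right)} = - \frac{1}{4}$ ($a{\left(R \right)} = \frac{2}{-3 - 5} = \frac{2}{-8} = 2 \left(- \frac{1}{8}\right) = - \frac{1}{4}$)
$t = -105$ ($t = \left(-5\right) 21 = -105$)
$D{\left(A \right)} = - \frac{A^{2}}{4}$ ($D{\left(A \right)} = A \left(- \frac{1}{4}\right) A = - \frac{A}{4} A = - \frac{A^{2}}{4}$)
$\sqrt{33 + D{\left(N{\left(3 \right)} \right)}} t = \sqrt{33 - \frac{\left(3^{3}\right)^{2}}{4}} \left(-105\right) = \sqrt{33 - \frac{27^{2}}{4}} \left(-105\right) = \sqrt{33 - \frac{729}{4}} \left(-105\right) = \sqrt{- \frac{597}{4}} \left(-105\right) = \frac{i \sqrt{597}}{2} \left(-105\right) = - \frac{105 i \sqrt{597}}{2}$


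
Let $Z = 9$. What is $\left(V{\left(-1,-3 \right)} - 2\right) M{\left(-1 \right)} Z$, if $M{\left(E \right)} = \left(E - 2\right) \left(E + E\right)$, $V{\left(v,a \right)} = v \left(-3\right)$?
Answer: $54$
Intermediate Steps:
$V{\left(v,a \right)} = - 3 v$
$M{\left(E \right)} = 2 E \left(-2 + E\right)$ ($M{\left(E \right)} = \left(-2 + E\right) 2 E = 2 E \left(-2 + E\right)$)
$\left(V{\left(-1,-3 \right)} - 2\right) M{\left(-1 \right)} Z = \left(\left(-3\right) \left(-1\right) - 2\right) 2 \left(-1\right) \left(-2 - 1\right) 9 = \left(3 - 2\right) 2 \left(-1\right) \left(-3\right) 9 = 1 \cdot 6 \cdot 9 = 6 \cdot 9 = 54$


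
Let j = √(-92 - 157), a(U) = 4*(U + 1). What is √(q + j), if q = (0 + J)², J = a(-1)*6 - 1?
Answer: √(1 + I*√249) ≈ 2.8993 + 2.7213*I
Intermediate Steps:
a(U) = 4 + 4*U (a(U) = 4*(1 + U) = 4 + 4*U)
J = -1 (J = (4 + 4*(-1))*6 - 1 = (4 - 4)*6 - 1 = 0*6 - 1 = 0 - 1 = -1)
j = I*√249 (j = √(-249) = I*√249 ≈ 15.78*I)
q = 1 (q = (0 - 1)² = (-1)² = 1)
√(q + j) = √(1 + I*√249)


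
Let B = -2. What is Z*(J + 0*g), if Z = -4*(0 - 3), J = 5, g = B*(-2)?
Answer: 60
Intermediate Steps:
g = 4 (g = -2*(-2) = 4)
Z = 12 (Z = -4*(-3) = 12)
Z*(J + 0*g) = 12*(5 + 0*4) = 12*(5 + 0) = 12*5 = 60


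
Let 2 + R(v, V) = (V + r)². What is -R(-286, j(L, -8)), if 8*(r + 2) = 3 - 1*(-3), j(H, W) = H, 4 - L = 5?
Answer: -49/16 ≈ -3.0625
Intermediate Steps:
L = -1 (L = 4 - 1*5 = 4 - 5 = -1)
r = -5/4 (r = -2 + (3 - 1*(-3))/8 = -2 + (3 + 3)/8 = -2 + (⅛)*6 = -2 + ¾ = -5/4 ≈ -1.2500)
R(v, V) = -2 + (-5/4 + V)² (R(v, V) = -2 + (V - 5/4)² = -2 + (-5/4 + V)²)
-R(-286, j(L, -8)) = -(-2 + (-5 + 4*(-1))²/16) = -(-2 + (-5 - 4)²/16) = -(-2 + (1/16)*(-9)²) = -(-2 + (1/16)*81) = -(-2 + 81/16) = -1*49/16 = -49/16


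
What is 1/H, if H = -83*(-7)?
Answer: 1/581 ≈ 0.0017212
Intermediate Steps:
H = 581
1/H = 1/581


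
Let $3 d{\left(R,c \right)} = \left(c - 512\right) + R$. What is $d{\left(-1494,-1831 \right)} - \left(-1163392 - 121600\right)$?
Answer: $1283713$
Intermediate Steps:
$d{\left(R,c \right)} = - \frac{512}{3} + \frac{R}{3} + \frac{c}{3}$ ($d{\left(R,c \right)} = \frac{\left(c - 512\right) + R}{3} = \frac{\left(-512 + c\right) + R}{3} = \frac{-512 + R + c}{3} = - \frac{512}{3} + \frac{R}{3} + \frac{c}{3}$)
$d{\left(-1494,-1831 \right)} - \left(-1163392 - 121600\right) = \left(- \frac{512}{3} + \frac{1}{3} \left(-1494\right) + \frac{1}{3} \left(-1831\right)\right) - \left(-1163392 - 121600\right) = \left(- \frac{512}{3} - 498 - \frac{1831}{3}\right) - \left(-1163392 - 121600\right) = -1279 - -1284992 = -1279 + 1284992 = 1283713$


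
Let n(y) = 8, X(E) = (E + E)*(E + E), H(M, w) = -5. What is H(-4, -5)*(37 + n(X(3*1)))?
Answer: -225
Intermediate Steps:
X(E) = 4*E² (X(E) = (2*E)*(2*E) = 4*E²)
H(-4, -5)*(37 + n(X(3*1))) = -5*(37 + 8) = -5*45 = -225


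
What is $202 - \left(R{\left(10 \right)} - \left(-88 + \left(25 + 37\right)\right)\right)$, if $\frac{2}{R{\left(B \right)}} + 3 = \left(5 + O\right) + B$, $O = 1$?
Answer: $\frac{2286}{13} \approx 175.85$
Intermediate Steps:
$R{\left(B \right)} = \frac{2}{3 + B}$ ($R{\left(B \right)} = \frac{2}{-3 + \left(\left(5 + 1\right) + B\right)} = \frac{2}{-3 + \left(6 + B\right)} = \frac{2}{3 + B}$)
$202 - \left(R{\left(10 \right)} - \left(-88 + \left(25 + 37\right)\right)\right) = 202 - \left(\frac{2}{3 + 10} - \left(-88 + \left(25 + 37\right)\right)\right) = 202 - \left(\frac{2}{13} - \left(-88 + 62\right)\right) = 202 - \left(2 \cdot \frac{1}{13} - -26\right) = 202 - \left(\frac{2}{13} + 26\right) = 202 - \frac{340}{13} = \frac{2286}{13}$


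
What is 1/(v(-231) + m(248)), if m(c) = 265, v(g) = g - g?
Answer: 1/265 ≈ 0.0037736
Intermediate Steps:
v(g) = 0
1/(v(-231) + m(248)) = 1/(0 + 265) = 1/265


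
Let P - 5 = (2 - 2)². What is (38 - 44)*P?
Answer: -30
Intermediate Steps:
P = 5 (P = 5 + (2 - 2)² = 5 + 0² = 5 + 0 = 5)
(38 - 44)*P = (38 - 44)*5 = -6*5 = -30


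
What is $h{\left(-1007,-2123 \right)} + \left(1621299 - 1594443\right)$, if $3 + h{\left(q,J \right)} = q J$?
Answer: $2164714$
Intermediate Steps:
$h{\left(q,J \right)} = -3 + J q$ ($h{\left(q,J \right)} = -3 + q J = -3 + J q$)
$h{\left(-1007,-2123 \right)} + \left(1621299 - 1594443\right) = \left(-3 - -2137861\right) + \left(1621299 - 1594443\right) = \left(-3 + 2137861\right) + \left(1621299 - 1594443\right) = 2137858 + 26856 = 2164714$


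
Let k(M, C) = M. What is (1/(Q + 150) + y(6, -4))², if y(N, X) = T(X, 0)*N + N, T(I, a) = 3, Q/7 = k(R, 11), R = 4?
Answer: 18258529/31684 ≈ 576.27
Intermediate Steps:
Q = 28 (Q = 7*4 = 28)
y(N, X) = 4*N (y(N, X) = 3*N + N = 4*N)
(1/(Q + 150) + y(6, -4))² = (1/(28 + 150) + 4*6)² = (1/178 + 24)² = (4273/178)² = 18258529/31684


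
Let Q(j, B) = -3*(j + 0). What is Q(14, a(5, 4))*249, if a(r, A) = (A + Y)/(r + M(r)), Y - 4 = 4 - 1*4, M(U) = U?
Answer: -10458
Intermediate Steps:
Y = 4 (Y = 4 + (4 - 1*4) = 4 + (4 - 4) = 4 + 0 = 4)
a(r, A) = (4 + A)/(2*r) (a(r, A) = (A + 4)/(r + r) = (4 + A)/((2*r)) = (4 + A)*(1/(2*r)) = (4 + A)/(2*r))
Q(j, B) = -3*j
Q(14, a(5, 4))*249 = -3*14*249 = -42*249 = -10458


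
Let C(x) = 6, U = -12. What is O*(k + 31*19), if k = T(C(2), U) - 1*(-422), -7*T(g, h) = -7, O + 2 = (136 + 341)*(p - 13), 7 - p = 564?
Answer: -275154704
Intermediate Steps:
p = -557 (p = 7 - 1*564 = 7 - 564 = -557)
O = -271892 (O = -2 + (136 + 341)*(-557 - 13) = -2 + 477*(-570) = -2 - 271890 = -271892)
T(g, h) = 1 (T(g, h) = -⅐*(-7) = 1)
k = 423 (k = 1 - 1*(-422) = 1 + 422 = 423)
O*(k + 31*19) = -271892*(423 + 31*19) = -271892*(423 + 589) = -271892*1012 = -275154704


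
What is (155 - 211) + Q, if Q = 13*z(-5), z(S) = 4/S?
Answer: -332/5 ≈ -66.400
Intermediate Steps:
Q = -52/5 (Q = 13*(4/(-5)) = 13*(4*(-1/5)) = 13*(-4/5) = -52/5 ≈ -10.400)
(155 - 211) + Q = (155 - 211) - 52/5 = -56 - 52/5 = -332/5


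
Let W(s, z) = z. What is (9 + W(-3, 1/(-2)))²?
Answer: 289/4 ≈ 72.250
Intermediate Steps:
(9 + W(-3, 1/(-2)))² = (9 + 1/(-2))² = (9 - ½)² = (17/2)² = 289/4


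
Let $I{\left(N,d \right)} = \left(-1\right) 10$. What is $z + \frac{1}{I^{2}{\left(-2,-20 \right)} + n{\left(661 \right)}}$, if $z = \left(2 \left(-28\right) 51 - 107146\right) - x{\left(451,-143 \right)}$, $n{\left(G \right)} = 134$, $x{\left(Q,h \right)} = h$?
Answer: $- \frac{25707005}{234} \approx -1.0986 \cdot 10^{5}$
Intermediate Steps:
$I{\left(N,d \right)} = -10$
$z = -109859$ ($z = \left(2 \left(-28\right) 51 - 107146\right) - -143 = \left(\left(-56\right) 51 - 107146\right) + 143 = \left(-2856 - 107146\right) + 143 = -110002 + 143 = -109859$)
$z + \frac{1}{I^{2}{\left(-2,-20 \right)} + n{\left(661 \right)}} = -109859 + \frac{1}{\left(-10\right)^{2} + 134} = -109859 + \frac{1}{100 + 134} = -109859 + \frac{1}{234} = - \frac{25707005}{234}$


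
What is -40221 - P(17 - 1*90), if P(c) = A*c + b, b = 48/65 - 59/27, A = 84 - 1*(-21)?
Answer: -57133241/1755 ≈ -32555.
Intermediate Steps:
A = 105 (A = 84 + 21 = 105)
b = -2539/1755 (b = 48*(1/65) - 59*1/27 = 48/65 - 59/27 = -2539/1755 ≈ -1.4467)
P(c) = -2539/1755 + 105*c (P(c) = 105*c - 2539/1755 = -2539/1755 + 105*c)
-40221 - P(17 - 1*90) = -40221 - (-2539/1755 + 105*(17 - 1*90)) = -40221 - (-2539/1755 + 105*(17 - 90)) = -40221 - (-2539/1755 + 105*(-73)) = -40221 - (-2539/1755 - 7665) = -40221 - 1*(-13454614/1755) = -40221 + 13454614/1755 = -57133241/1755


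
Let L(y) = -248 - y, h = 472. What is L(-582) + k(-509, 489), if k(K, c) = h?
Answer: 806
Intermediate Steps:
k(K, c) = 472
L(-582) + k(-509, 489) = (-248 - 1*(-582)) + 472 = (-248 + 582) + 472 = 334 + 472 = 806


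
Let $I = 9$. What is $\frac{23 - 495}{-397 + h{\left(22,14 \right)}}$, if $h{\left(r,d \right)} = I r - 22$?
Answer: $\frac{472}{221} \approx 2.1357$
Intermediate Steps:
$h{\left(r,d \right)} = -22 + 9 r$ ($h{\left(r,d \right)} = 9 r - 22 = -22 + 9 r$)
$\frac{23 - 495}{-397 + h{\left(22,14 \right)}} = \frac{23 - 495}{-397 + \left(-22 + 9 \cdot 22\right)} = - \frac{472}{-397 + \left(-22 + 198\right)} = - \frac{472}{-397 + 176} = - \frac{472}{-221} = \left(-472\right) \left(- \frac{1}{221}\right) = \frac{472}{221}$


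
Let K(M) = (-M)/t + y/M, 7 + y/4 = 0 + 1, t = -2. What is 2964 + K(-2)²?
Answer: 3085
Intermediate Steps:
y = -24 (y = -28 + 4*(0 + 1) = -28 + 4*1 = -28 + 4 = -24)
K(M) = M/2 - 24/M (K(M) = -M/(-2) - 24/M = -M*(-½) - 24/M = M/2 - 24/M)
2964 + K(-2)² = 2964 + ((½)*(-2) - 24/(-2))² = 2964 + (-1 - 24*(-½))² = 2964 + (-1 + 12)² = 2964 + 11² = 2964 + 121 = 3085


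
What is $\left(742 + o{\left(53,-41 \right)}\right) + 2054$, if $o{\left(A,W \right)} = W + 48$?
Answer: $2803$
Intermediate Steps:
$o{\left(A,W \right)} = 48 + W$
$\left(742 + o{\left(53,-41 \right)}\right) + 2054 = \left(742 + \left(48 - 41\right)\right) + 2054 = \left(742 + 7\right) + 2054 = 749 + 2054 = 2803$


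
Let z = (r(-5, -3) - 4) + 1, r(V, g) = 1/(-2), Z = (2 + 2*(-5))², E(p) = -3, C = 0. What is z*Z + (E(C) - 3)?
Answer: -230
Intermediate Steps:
Z = 64 (Z = (2 - 10)² = (-8)² = 64)
r(V, g) = -½
z = -7/2 (z = (-½ - 4) + 1 = -9/2 + 1 = -7/2 ≈ -3.5000)
z*Z + (E(C) - 3) = -7/2*64 + (-3 - 3) = -224 - 6 = -230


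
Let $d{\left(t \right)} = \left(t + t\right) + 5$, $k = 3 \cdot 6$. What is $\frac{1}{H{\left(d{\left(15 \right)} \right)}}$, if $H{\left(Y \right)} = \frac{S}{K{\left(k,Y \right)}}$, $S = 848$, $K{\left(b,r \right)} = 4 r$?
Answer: $\frac{35}{212} \approx 0.16509$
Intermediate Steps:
$k = 18$
$d{\left(t \right)} = 5 + 2 t$ ($d{\left(t \right)} = 2 t + 5 = 5 + 2 t$)
$H{\left(Y \right)} = \frac{212}{Y}$ ($H{\left(Y \right)} = \frac{848}{4 Y} = 848 \frac{1}{4 Y} = \frac{212}{Y}$)
$\frac{1}{H{\left(d{\left(15 \right)} \right)}} = \frac{1}{212 \frac{1}{5 + 2 \cdot 15}} = \frac{1}{212 \frac{1}{5 + 30}} = \frac{1}{212 \cdot \frac{1}{35}} = \frac{1}{\frac{212}{35}} = \frac{35}{212}$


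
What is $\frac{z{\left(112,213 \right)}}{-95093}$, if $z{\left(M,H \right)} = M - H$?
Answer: $\frac{101}{95093} \approx 0.0010621$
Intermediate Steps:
$\frac{z{\left(112,213 \right)}}{-95093} = \frac{112 - 213}{-95093} = \left(112 - 213\right) \left(- \frac{1}{95093}\right) = \left(-101\right) \left(- \frac{1}{95093}\right) = \frac{101}{95093}$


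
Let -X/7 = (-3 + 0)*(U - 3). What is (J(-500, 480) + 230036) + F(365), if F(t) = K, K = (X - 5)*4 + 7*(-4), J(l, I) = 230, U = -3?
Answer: 229714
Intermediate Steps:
X = -126 (X = -7*(-3 + 0)*(-3 - 3) = -(-21)*(-6) = -7*18 = -126)
K = -552 (K = (-126 - 5)*4 + 7*(-4) = -131*4 - 28 = -524 - 28 = -552)
F(t) = -552
(J(-500, 480) + 230036) + F(365) = (230 + 230036) - 552 = 230266 - 552 = 229714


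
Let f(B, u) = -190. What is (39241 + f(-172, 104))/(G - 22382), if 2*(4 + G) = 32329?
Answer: -78102/12443 ≈ -6.2768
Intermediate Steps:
G = 32321/2 (G = -4 + (½)*32329 = -4 + 32329/2 = 32321/2 ≈ 16161.)
(39241 + f(-172, 104))/(G - 22382) = (39241 - 190)/(32321/2 - 22382) = 39051/(-12443/2) = 39051*(-2/12443) = -78102/12443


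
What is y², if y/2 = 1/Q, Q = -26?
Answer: 1/169 ≈ 0.0059172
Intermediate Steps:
y = -1/13 (y = 2/(-26) = 2*(-1/26) = -1/13 ≈ -0.076923)
y² = (-1/13)² = 1/169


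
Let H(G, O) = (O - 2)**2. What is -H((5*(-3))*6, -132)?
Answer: -17956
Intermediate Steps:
H(G, O) = (-2 + O)**2
-H((5*(-3))*6, -132) = -(-2 - 132)**2 = -1*(-134)**2 = -1*17956 = -17956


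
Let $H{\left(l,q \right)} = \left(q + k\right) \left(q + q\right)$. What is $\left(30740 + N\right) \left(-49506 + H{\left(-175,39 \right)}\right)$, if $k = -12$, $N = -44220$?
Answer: $638952000$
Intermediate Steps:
$H{\left(l,q \right)} = 2 q \left(-12 + q\right)$ ($H{\left(l,q \right)} = \left(q - 12\right) \left(q + q\right) = \left(-12 + q\right) 2 q = 2 q \left(-12 + q\right)$)
$\left(30740 + N\right) \left(-49506 + H{\left(-175,39 \right)}\right) = \left(30740 - 44220\right) \left(-49506 + 2 \cdot 39 \left(-12 + 39\right)\right) = - 13480 \left(-49506 + 2 \cdot 39 \cdot 27\right) = - 13480 \left(-49506 + 2106\right) = \left(-13480\right) \left(-47400\right) = 638952000$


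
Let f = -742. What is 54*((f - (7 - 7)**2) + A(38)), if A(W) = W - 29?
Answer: -39582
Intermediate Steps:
A(W) = -29 + W
54*((f - (7 - 7)**2) + A(38)) = 54*((-742 - (7 - 7)**2) + (-29 + 38)) = 54*((-742 - 1*0**2) + 9) = 54*((-742 - 1*0) + 9) = 54*((-742 + 0) + 9) = 54*(-742 + 9) = 54*(-733) = -39582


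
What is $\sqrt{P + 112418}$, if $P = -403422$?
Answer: $2 i \sqrt{72751} \approx 539.45 i$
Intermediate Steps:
$\sqrt{P + 112418} = \sqrt{-403422 + 112418} = \sqrt{-291004} = 2 i \sqrt{72751}$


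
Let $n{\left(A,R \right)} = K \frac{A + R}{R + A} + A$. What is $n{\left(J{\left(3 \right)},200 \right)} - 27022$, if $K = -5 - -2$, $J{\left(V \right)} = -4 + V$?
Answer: $-27026$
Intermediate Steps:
$K = -3$ ($K = -5 + 2 = -3$)
$n{\left(A,R \right)} = -3 + A$ ($n{\left(A,R \right)} = - 3 \frac{A + R}{R + A} + A = - 3 \frac{A + R}{A + R} + A = \left(-3\right) 1 + A = -3 + A$)
$n{\left(J{\left(3 \right)},200 \right)} - 27022 = \left(-3 + \left(-4 + 3\right)\right) - 27022 = \left(-3 - 1\right) - 27022 = -4 - 27022 = -27026$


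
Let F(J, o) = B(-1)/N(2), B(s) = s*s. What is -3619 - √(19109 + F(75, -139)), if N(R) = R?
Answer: -3619 - √76438/2 ≈ -3757.2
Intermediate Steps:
B(s) = s²
F(J, o) = ½ (F(J, o) = (-1)²/2 = 1*(½) = ½)
-3619 - √(19109 + F(75, -139)) = -3619 - √(19109 + ½) = -3619 - √(38219/2) = -3619 - √76438/2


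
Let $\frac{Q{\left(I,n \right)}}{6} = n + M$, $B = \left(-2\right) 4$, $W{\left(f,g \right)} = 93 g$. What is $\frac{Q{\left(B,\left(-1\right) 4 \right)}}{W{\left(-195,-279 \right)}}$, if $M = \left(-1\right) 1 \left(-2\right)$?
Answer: $\frac{4}{8649} \approx 0.00046248$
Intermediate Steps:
$B = -8$
$M = 2$ ($M = \left(-1\right) \left(-2\right) = 2$)
$Q{\left(I,n \right)} = 12 + 6 n$ ($Q{\left(I,n \right)} = 6 \left(n + 2\right) = 6 \left(2 + n\right) = 12 + 6 n$)
$\frac{Q{\left(B,\left(-1\right) 4 \right)}}{W{\left(-195,-279 \right)}} = \frac{12 + 6 \left(\left(-1\right) 4\right)}{93 \left(-279\right)} = \frac{12 + 6 \left(-4\right)}{-25947} = \left(12 - 24\right) \left(- \frac{1}{25947}\right) = \left(-12\right) \left(- \frac{1}{25947}\right) = \frac{4}{8649}$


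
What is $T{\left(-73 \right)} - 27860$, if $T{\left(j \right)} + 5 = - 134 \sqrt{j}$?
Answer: $-27865 - 134 i \sqrt{73} \approx -27865.0 - 1144.9 i$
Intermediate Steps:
$T{\left(j \right)} = -5 - 134 \sqrt{j}$
$T{\left(-73 \right)} - 27860 = \left(-5 - 134 \sqrt{-73}\right) - 27860 = \left(-5 - 134 i \sqrt{73}\right) - 27860 = -27865 - 134 i \sqrt{73}$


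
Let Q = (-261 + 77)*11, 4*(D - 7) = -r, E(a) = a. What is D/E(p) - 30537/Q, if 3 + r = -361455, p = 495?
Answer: 18002521/91080 ≈ 197.66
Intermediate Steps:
r = -361458 (r = -3 - 361455 = -361458)
D = 180743/2 (D = 7 + (-1*(-361458))/4 = 7 + (1/4)*361458 = 7 + 180729/2 = 180743/2 ≈ 90372.)
Q = -2024 (Q = -184*11 = -2024)
D/E(p) - 30537/Q = (180743/2)/495 - 30537/(-2024) = (180743/2)*(1/495) - 30537*(-1/2024) = 180743/990 + 30537/2024 = 18002521/91080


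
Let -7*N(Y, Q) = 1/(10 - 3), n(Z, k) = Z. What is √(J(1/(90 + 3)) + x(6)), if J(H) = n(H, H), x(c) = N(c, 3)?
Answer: 2*I*√1023/651 ≈ 0.098262*I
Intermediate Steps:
N(Y, Q) = -1/49 (N(Y, Q) = -1/(7*(10 - 3)) = -⅐/7 = -⅐*⅐ = -1/49)
x(c) = -1/49
J(H) = H
√(J(1/(90 + 3)) + x(6)) = √(1/(90 + 3) - 1/49) = √(1/93 - 1/49) = √(-44/4557) = 2*I*√1023/651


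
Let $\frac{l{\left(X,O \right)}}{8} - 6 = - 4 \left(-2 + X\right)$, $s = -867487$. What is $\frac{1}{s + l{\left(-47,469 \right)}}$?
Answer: $- \frac{1}{865871} \approx -1.1549 \cdot 10^{-6}$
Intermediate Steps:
$l{\left(X,O \right)} = 112 - 32 X$ ($l{\left(X,O \right)} = 48 + 8 \left(- 4 \left(-2 + X\right)\right) = 48 + 8 \left(8 - 4 X\right) = 48 - \left(-64 + 32 X\right) = 112 - 32 X$)
$\frac{1}{s + l{\left(-47,469 \right)}} = \frac{1}{-867487 + \left(112 - -1504\right)} = \frac{1}{-867487 + \left(112 + 1504\right)} = \frac{1}{-867487 + 1616} = \frac{1}{-865871} = - \frac{1}{865871}$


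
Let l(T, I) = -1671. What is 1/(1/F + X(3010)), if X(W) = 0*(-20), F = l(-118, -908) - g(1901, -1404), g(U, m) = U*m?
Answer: 2667333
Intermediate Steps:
F = 2667333 (F = -1671 - 1901*(-1404) = -1671 - 1*(-2669004) = -1671 + 2669004 = 2667333)
X(W) = 0
1/(1/F + X(3010)) = 1/(1/2667333 + 0) = 1/(1/2667333) = 2667333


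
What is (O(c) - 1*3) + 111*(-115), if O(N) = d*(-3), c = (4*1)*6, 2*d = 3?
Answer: -25545/2 ≈ -12773.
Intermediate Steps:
d = 3/2 (d = (1/2)*3 = 3/2 ≈ 1.5000)
c = 24 (c = 4*6 = 24)
O(N) = -9/2 (O(N) = (3/2)*(-3) = -9/2)
(O(c) - 1*3) + 111*(-115) = (-9/2 - 1*3) + 111*(-115) = (-9/2 - 3) - 12765 = -15/2 - 12765 = -25545/2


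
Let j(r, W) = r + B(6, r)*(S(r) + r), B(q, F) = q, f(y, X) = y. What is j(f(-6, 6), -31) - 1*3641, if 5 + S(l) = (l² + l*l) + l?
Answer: -3317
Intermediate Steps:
S(l) = -5 + l + 2*l² (S(l) = -5 + ((l² + l*l) + l) = -5 + ((l² + l²) + l) = -5 + (2*l² + l) = -5 + (l + 2*l²) = -5 + l + 2*l²)
j(r, W) = -30 + 12*r² + 13*r (j(r, W) = r + 6*((-5 + r + 2*r²) + r) = r + 6*(-5 + 2*r + 2*r²) = r + (-30 + 12*r + 12*r²) = -30 + 12*r² + 13*r)
j(f(-6, 6), -31) - 1*3641 = (-30 + 12*(-6)² + 13*(-6)) - 1*3641 = (-30 + 12*36 - 78) - 3641 = (-30 + 432 - 78) - 3641 = 324 - 3641 = -3317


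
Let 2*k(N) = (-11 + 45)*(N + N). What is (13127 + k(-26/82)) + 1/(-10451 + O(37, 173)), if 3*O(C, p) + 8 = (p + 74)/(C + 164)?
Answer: 3389701628487/258435874 ≈ 13116.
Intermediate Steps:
O(C, p) = -8/3 + (74 + p)/(3*(164 + C)) (O(C, p) = -8/3 + ((p + 74)/(C + 164))/3 = -8/3 + ((74 + p)/(164 + C))/3 = -8/3 + (74 + p)/(3*(164 + C)))
k(N) = 34*N (k(N) = ((-11 + 45)*(N + N))/2 = (34*(2*N))/2 = (68*N)/2 = 34*N)
(13127 + k(-26/82)) + 1/(-10451 + O(37, 173)) = (13127 + 34*(-26/82)) + 1/(-10451 + (-1238 + 173 - 8*37)/(3*(164 + 37))) = (13127 + 34*(-26*1/82)) + 1/(-10451 + (⅓)*(-1238 + 173 - 296)/201) = (13127 + 34*(-13/41)) + 1/(-10451 + (⅓)*(1/201)*(-1361)) = (13127 - 442/41) + 1/(-10451 - 1361/603) = 537765/41 + 1/(-6303314/603) = 537765/41 - 603/6303314 = 3389701628487/258435874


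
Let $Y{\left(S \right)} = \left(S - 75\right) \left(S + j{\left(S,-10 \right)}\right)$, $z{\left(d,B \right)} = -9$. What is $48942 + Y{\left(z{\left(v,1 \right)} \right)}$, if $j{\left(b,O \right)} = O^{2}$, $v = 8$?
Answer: $41298$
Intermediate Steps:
$Y{\left(S \right)} = \left(-75 + S\right) \left(100 + S\right)$ ($Y{\left(S \right)} = \left(S - 75\right) \left(S + \left(-10\right)^{2}\right) = \left(-75 + S\right) \left(S + 100\right) = \left(-75 + S\right) \left(100 + S\right)$)
$48942 + Y{\left(z{\left(v,1 \right)} \right)} = 48942 + \left(-7500 + \left(-9\right)^{2} + 25 \left(-9\right)\right) = 48942 - 7644 = 41298$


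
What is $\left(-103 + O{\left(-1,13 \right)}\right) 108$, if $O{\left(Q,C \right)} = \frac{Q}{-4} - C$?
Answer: $-12501$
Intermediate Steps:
$O{\left(Q,C \right)} = - C - \frac{Q}{4}$ ($O{\left(Q,C \right)} = Q \left(- \frac{1}{4}\right) - C = - \frac{Q}{4} - C = - C - \frac{Q}{4}$)
$\left(-103 + O{\left(-1,13 \right)}\right) 108 = \left(-103 - \frac{51}{4}\right) 108 = \left(- \frac{463}{4}\right) 108 = -12501$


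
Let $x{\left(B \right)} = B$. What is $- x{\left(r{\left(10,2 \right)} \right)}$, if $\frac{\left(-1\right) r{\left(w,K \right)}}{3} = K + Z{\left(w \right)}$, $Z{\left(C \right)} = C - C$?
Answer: $6$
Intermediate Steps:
$Z{\left(C \right)} = 0$
$r{\left(w,K \right)} = - 3 K$ ($r{\left(w,K \right)} = - 3 \left(K + 0\right) = - 3 K$)
$- x{\left(r{\left(10,2 \right)} \right)} = - \left(-3\right) 2 = \left(-1\right) \left(-6\right) = 6$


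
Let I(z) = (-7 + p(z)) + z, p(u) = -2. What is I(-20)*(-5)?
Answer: 145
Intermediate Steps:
I(z) = -9 + z (I(z) = (-7 - 2) + z = -9 + z)
I(-20)*(-5) = (-9 - 20)*(-5) = -29*(-5) = 145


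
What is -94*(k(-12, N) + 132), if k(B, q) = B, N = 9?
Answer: -11280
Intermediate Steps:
-94*(k(-12, N) + 132) = -94*(-12 + 132) = -94*120 = -11280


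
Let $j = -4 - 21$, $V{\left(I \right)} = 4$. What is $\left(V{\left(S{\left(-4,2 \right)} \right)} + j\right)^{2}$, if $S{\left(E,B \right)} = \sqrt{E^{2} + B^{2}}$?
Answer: $441$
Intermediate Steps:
$S{\left(E,B \right)} = \sqrt{B^{2} + E^{2}}$
$j = -25$ ($j = -4 - 21 = -25$)
$\left(V{\left(S{\left(-4,2 \right)} \right)} + j\right)^{2} = \left(4 - 25\right)^{2} = \left(-21\right)^{2} = 441$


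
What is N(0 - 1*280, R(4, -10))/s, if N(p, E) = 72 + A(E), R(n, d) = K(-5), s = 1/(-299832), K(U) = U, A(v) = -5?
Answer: -20088744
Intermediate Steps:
s = -1/299832 ≈ -3.3352e-6
R(n, d) = -5
N(p, E) = 67 (N(p, E) = 72 - 5 = 67)
N(0 - 1*280, R(4, -10))/s = 67/(-1/299832) = 67*(-299832) = -20088744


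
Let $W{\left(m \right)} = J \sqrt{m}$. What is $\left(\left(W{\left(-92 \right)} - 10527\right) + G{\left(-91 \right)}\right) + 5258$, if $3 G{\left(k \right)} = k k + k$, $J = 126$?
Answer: $-2539 + 252 i \sqrt{23} \approx -2539.0 + 1208.5 i$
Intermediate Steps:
$G{\left(k \right)} = \frac{k}{3} + \frac{k^{2}}{3}$ ($G{\left(k \right)} = \frac{k k + k}{3} = \frac{k^{2} + k}{3} = \frac{k + k^{2}}{3} = \frac{k}{3} + \frac{k^{2}}{3}$)
$W{\left(m \right)} = 126 \sqrt{m}$
$\left(\left(W{\left(-92 \right)} - 10527\right) + G{\left(-91 \right)}\right) + 5258 = \left(\left(126 \sqrt{-92} - 10527\right) + \frac{1}{3} \left(-91\right) \left(1 - 91\right)\right) + 5258 = \left(\left(126 \cdot 2 i \sqrt{23} - 10527\right) + \frac{1}{3} \left(-91\right) \left(-90\right)\right) + 5258 = \left(\left(252 i \sqrt{23} - 10527\right) + 2730\right) + 5258 = \left(\left(-10527 + 252 i \sqrt{23}\right) + 2730\right) + 5258 = \left(-7797 + 252 i \sqrt{23}\right) + 5258 = -2539 + 252 i \sqrt{23}$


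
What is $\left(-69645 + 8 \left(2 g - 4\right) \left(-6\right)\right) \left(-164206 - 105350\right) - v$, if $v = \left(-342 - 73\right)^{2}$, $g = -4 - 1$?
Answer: $18591913763$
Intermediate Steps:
$g = -5$
$v = 172225$ ($v = \left(-415\right)^{2} = 172225$)
$\left(-69645 + 8 \left(2 g - 4\right) \left(-6\right)\right) \left(-164206 - 105350\right) - v = \left(-69645 + 8 \left(2 \left(-5\right) - 4\right) \left(-6\right)\right) \left(-164206 - 105350\right) - 172225 = \left(-69645 + 8 \left(-10 - 4\right) \left(-6\right)\right) \left(-269556\right) - 172225 = \left(-69645 + 8 \left(-14\right) \left(-6\right)\right) \left(-269556\right) - 172225 = \left(-69645 - -672\right) \left(-269556\right) - 172225 = \left(-69645 + 672\right) \left(-269556\right) - 172225 = \left(-68973\right) \left(-269556\right) - 172225 = 18592085988 - 172225 = 18591913763$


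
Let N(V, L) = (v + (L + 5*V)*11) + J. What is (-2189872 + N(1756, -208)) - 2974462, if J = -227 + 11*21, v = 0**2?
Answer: -5070038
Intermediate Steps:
v = 0
J = 4 (J = -227 + 231 = 4)
N(V, L) = 4 + 11*L + 55*V (N(V, L) = (0 + (L + 5*V)*11) + 4 = (0 + (11*L + 55*V)) + 4 = (11*L + 55*V) + 4 = 4 + 11*L + 55*V)
(-2189872 + N(1756, -208)) - 2974462 = (-2189872 + (4 + 11*(-208) + 55*1756)) - 2974462 = (-2189872 + (4 - 2288 + 96580)) - 2974462 = (-2189872 + 94296) - 2974462 = -2095576 - 2974462 = -5070038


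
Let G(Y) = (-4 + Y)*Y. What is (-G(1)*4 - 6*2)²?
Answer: 0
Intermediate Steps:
G(Y) = Y*(-4 + Y)
(-G(1)*4 - 6*2)² = (-(-4 + 1)*4 - 6*2)² = (-(-3)*4 - 12)² = (-1*(-3)*4 - 12)² = (3*4 - 12)² = (12 - 12)² = 0² = 0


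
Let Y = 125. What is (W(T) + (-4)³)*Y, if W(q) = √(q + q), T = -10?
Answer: -8000 + 250*I*√5 ≈ -8000.0 + 559.02*I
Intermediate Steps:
W(q) = √2*√q (W(q) = √(2*q) = √2*√q)
(W(T) + (-4)³)*Y = (√2*√(-10) + (-4)³)*125 = (√2*(I*√10) - 64)*125 = (2*I*√5 - 64)*125 = (-64 + 2*I*√5)*125 = -8000 + 250*I*√5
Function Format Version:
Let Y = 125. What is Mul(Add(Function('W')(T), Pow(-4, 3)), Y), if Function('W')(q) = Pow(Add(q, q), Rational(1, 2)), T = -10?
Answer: Add(-8000, Mul(250, I, Pow(5, Rational(1, 2)))) ≈ Add(-8000.0, Mul(559.02, I))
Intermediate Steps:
Function('W')(q) = Mul(Pow(2, Rational(1, 2)), Pow(q, Rational(1, 2))) (Function('W')(q) = Pow(Mul(2, q), Rational(1, 2)) = Mul(Pow(2, Rational(1, 2)), Pow(q, Rational(1, 2))))
Mul(Add(Function('W')(T), Pow(-4, 3)), Y) = Mul(Add(Mul(Pow(2, Rational(1, 2)), Pow(-10, Rational(1, 2))), Pow(-4, 3)), 125) = Mul(Add(Mul(Pow(2, Rational(1, 2)), Mul(I, Pow(10, Rational(1, 2)))), -64), 125) = Mul(Add(Mul(2, I, Pow(5, Rational(1, 2))), -64), 125) = Mul(Add(-64, Mul(2, I, Pow(5, Rational(1, 2)))), 125) = Add(-8000, Mul(250, I, Pow(5, Rational(1, 2))))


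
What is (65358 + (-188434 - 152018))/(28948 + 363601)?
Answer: -275094/392549 ≈ -0.70079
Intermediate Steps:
(65358 + (-188434 - 152018))/(28948 + 363601) = (65358 - 340452)/392549 = -275094*1/392549 = -275094/392549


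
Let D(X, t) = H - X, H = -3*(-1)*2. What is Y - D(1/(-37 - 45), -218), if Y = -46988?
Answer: -3853509/82 ≈ -46994.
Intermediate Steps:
H = 6 (H = 3*2 = 6)
D(X, t) = 6 - X
Y - D(1/(-37 - 45), -218) = -46988 - (6 - 1/(-37 - 45)) = -46988 - (6 - 1/(-82)) = -46988 - (6 - 1*(-1/82)) = -46988 - (6 + 1/82) = -46988 - 1*493/82 = -46988 - 493/82 = -3853509/82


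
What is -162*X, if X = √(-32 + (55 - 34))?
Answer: -162*I*√11 ≈ -537.29*I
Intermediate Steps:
X = I*√11 (X = √(-32 + 21) = √(-11) = I*√11 ≈ 3.3166*I)
-162*X = -162*I*√11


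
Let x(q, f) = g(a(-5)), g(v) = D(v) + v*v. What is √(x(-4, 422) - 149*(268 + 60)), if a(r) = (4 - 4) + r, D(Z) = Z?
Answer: 6*I*√1357 ≈ 221.02*I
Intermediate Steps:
a(r) = r (a(r) = 0 + r = r)
g(v) = v + v² (g(v) = v + v*v = v + v²)
x(q, f) = 20 (x(q, f) = -5*(1 - 5) = -5*(-4) = 20)
√(x(-4, 422) - 149*(268 + 60)) = √(20 - 149*(268 + 60)) = √(20 - 149*328) = √(20 - 48872) = √(-48852) = 6*I*√1357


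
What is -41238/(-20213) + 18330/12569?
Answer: 30649128/8760593 ≈ 3.4985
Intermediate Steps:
-41238/(-20213) + 18330/12569 = -41238*(-1/20213) + 18330*(1/12569) = 1422/697 + 18330/12569 = 30649128/8760593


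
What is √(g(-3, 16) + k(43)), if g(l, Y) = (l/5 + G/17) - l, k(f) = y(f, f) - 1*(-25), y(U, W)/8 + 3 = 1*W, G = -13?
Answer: 2*√626110/85 ≈ 18.618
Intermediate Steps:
y(U, W) = -24 + 8*W (y(U, W) = -24 + 8*(1*W) = -24 + 8*W)
k(f) = 1 + 8*f (k(f) = (-24 + 8*f) - 1*(-25) = (-24 + 8*f) + 25 = 1 + 8*f)
g(l, Y) = -13/17 - 4*l/5 (g(l, Y) = (l/5 - 13/17) - l = (-13/17 + l/5) - l = -13/17 - 4*l/5)
√(g(-3, 16) + k(43)) = √((-13/17 - ⅘*(-3)) + (1 + 8*43)) = √((-13/17 + 12/5) + (1 + 344)) = √(139/85 + 345) = √(29464/85) = 2*√626110/85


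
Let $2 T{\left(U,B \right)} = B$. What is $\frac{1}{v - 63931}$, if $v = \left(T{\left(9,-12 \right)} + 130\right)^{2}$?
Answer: $- \frac{1}{48555} \approx -2.0595 \cdot 10^{-5}$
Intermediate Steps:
$T{\left(U,B \right)} = \frac{B}{2}$
$v = 15376$ ($v = \left(\frac{1}{2} \left(-12\right) + 130\right)^{2} = \left(-6 + 130\right)^{2} = 124^{2} = 15376$)
$\frac{1}{v - 63931} = \frac{1}{15376 - 63931} = \frac{1}{-48555} = - \frac{1}{48555}$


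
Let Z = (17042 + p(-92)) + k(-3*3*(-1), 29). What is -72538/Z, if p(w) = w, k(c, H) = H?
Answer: -72538/16979 ≈ -4.2722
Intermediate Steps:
Z = 16979 (Z = (17042 - 92) + 29 = 16950 + 29 = 16979)
-72538/Z = -72538/16979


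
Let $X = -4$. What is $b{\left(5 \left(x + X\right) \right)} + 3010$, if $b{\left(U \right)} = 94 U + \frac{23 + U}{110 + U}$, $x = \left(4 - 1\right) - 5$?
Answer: $\frac{15193}{80} \approx 189.91$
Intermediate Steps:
$x = -2$ ($x = 3 - 5 = -2$)
$b{\left(U \right)} = 94 U + \frac{23 + U}{110 + U}$
$b{\left(5 \left(x + X\right) \right)} + 3010 = \frac{23 + 94 \left(5 \left(-2 - 4\right)\right)^{2} + 10341 \cdot 5 \left(-2 - 4\right)}{110 + 5 \left(-2 - 4\right)} + 3010 = \frac{23 + 94 \left(5 \left(-6\right)\right)^{2} + 10341 \cdot 5 \left(-6\right)}{110 + 5 \left(-6\right)} + 3010 = \frac{23 + 94 \left(-30\right)^{2} + 10341 \left(-30\right)}{110 - 30} + 3010 = \frac{23 + 94 \cdot 900 - 310230}{80} + 3010 = \frac{23 + 84600 - 310230}{80} + 3010 = \frac{1}{80} \left(-225607\right) + 3010 = - \frac{225607}{80} + 3010 = \frac{15193}{80}$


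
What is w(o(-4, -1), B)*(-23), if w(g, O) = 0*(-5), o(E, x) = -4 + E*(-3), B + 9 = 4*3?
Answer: 0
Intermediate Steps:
B = 3 (B = -9 + 4*3 = -9 + 12 = 3)
o(E, x) = -4 - 3*E
w(g, O) = 0
w(o(-4, -1), B)*(-23) = 0*(-23) = 0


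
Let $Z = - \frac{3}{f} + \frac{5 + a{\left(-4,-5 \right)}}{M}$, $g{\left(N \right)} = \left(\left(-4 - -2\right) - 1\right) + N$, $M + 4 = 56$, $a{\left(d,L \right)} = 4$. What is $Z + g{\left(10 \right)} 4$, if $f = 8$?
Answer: $\frac{2891}{104} \approx 27.798$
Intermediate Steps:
$M = 52$ ($M = -4 + 56 = 52$)
$g{\left(N \right)} = -3 + N$ ($g{\left(N \right)} = \left(\left(-4 + 2\right) - 1\right) + N = \left(-2 - 1\right) + N = -3 + N$)
$Z = - \frac{21}{104}$ ($Z = - \frac{3}{8} + \frac{5 + 4}{52} = \left(-3\right) \frac{1}{8} + 9 \cdot \frac{1}{52} = - \frac{3}{8} + \frac{9}{52} = - \frac{21}{104} \approx -0.20192$)
$Z + g{\left(10 \right)} 4 = - \frac{21}{104} + \left(-3 + 10\right) 4 = - \frac{21}{104} + 7 \cdot 4 = - \frac{21}{104} + 28 = \frac{2891}{104}$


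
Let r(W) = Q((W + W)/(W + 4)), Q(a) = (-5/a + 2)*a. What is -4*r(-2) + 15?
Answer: 51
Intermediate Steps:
Q(a) = a*(2 - 5/a) (Q(a) = (2 - 5/a)*a = a*(2 - 5/a))
r(W) = -5 + 4*W/(4 + W) (r(W) = -5 + 2*((W + W)/(W + 4)) = -5 + 2*((2*W)/(4 + W)) = -5 + 2*(2*W/(4 + W)) = -5 + 4*W/(4 + W))
-4*r(-2) + 15 = -4*(-20 - 1*(-2))/(4 - 2) + 15 = -4*(-20 + 2)/2 + 15 = -2*(-18) + 15 = -4*(-9) + 15 = 36 + 15 = 51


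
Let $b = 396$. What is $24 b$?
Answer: $9504$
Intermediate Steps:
$24 b = 24 \cdot 396 = 9504$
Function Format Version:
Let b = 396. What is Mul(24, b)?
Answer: 9504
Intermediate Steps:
Mul(24, b) = Mul(24, 396) = 9504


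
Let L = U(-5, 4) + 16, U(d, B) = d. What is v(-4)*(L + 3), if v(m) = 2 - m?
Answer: 84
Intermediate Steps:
L = 11 (L = -5 + 16 = 11)
v(-4)*(L + 3) = (2 - 1*(-4))*(11 + 3) = (2 + 4)*14 = 6*14 = 84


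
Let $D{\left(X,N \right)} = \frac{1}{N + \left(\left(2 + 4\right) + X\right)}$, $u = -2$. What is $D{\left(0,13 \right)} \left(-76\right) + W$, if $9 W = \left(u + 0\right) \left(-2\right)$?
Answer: $- \frac{32}{9} \approx -3.5556$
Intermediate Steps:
$D{\left(X,N \right)} = \frac{1}{6 + N + X}$ ($D{\left(X,N \right)} = \frac{1}{N + \left(6 + X\right)} = \frac{1}{6 + N + X}$)
$W = \frac{4}{9}$ ($W = \frac{\left(-2 + 0\right) \left(-2\right)}{9} = \frac{\left(-2\right) \left(-2\right)}{9} = \frac{1}{9} \cdot 4 = \frac{4}{9} \approx 0.44444$)
$D{\left(0,13 \right)} \left(-76\right) + W = \frac{1}{6 + 13 + 0} \left(-76\right) + \frac{4}{9} = \frac{1}{19} \left(-76\right) + \frac{4}{9} = -4 + \frac{4}{9} = - \frac{32}{9}$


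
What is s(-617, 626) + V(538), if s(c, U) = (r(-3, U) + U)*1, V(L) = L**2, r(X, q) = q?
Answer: 290696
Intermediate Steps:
s(c, U) = 2*U (s(c, U) = (U + U)*1 = (2*U)*1 = 2*U)
s(-617, 626) + V(538) = 2*626 + 538**2 = 1252 + 289444 = 290696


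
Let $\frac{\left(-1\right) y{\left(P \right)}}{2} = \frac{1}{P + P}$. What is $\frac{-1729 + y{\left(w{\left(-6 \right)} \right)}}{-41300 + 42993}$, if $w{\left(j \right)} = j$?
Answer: $- \frac{10373}{10158} \approx -1.0212$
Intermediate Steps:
$y{\left(P \right)} = - \frac{1}{P}$ ($y{\left(P \right)} = - \frac{2}{P + P} = - \frac{2}{2 P} = - 2 \frac{1}{2 P} = - \frac{1}{P}$)
$\frac{-1729 + y{\left(w{\left(-6 \right)} \right)}}{-41300 + 42993} = \frac{-1729 - \frac{1}{-6}}{-41300 + 42993} = \frac{-1729 - - \frac{1}{6}}{1693} = \left(-1729 + \frac{1}{6}\right) \frac{1}{1693} = \left(- \frac{10373}{6}\right) \frac{1}{1693} = - \frac{10373}{10158}$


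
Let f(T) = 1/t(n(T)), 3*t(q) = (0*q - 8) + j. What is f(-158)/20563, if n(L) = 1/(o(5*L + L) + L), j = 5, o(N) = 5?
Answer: -1/20563 ≈ -4.8631e-5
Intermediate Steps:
n(L) = 1/(5 + L)
t(q) = -1 (t(q) = ((0*q - 8) + 5)/3 = ((0 - 8) + 5)/3 = (-8 + 5)/3 = (⅓)*(-3) = -1)
f(T) = -1 (f(T) = 1/(-1) = -1)
f(-158)/20563 = -1/20563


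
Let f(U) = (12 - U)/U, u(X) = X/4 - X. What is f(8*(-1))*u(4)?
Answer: 15/2 ≈ 7.5000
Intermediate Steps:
u(X) = -3*X/4 (u(X) = X*(¼) - X = X/4 - X = -3*X/4)
f(U) = (12 - U)/U
f(8*(-1))*u(4) = ((12 - 8*(-1))/((8*(-1))))*(-¾*4) = ((12 - 1*(-8))/(-8))*(-3) = -(12 + 8)/8*(-3) = -⅛*20*(-3) = -5/2*(-3) = 15/2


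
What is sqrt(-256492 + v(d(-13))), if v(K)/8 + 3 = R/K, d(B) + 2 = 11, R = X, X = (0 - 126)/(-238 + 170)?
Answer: 2*I*sqrt(18533162)/17 ≈ 506.47*I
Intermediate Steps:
X = 63/34 (X = -126/(-68) = -126*(-1/68) = 63/34 ≈ 1.8529)
R = 63/34 ≈ 1.8529
d(B) = 9 (d(B) = -2 + 11 = 9)
v(K) = -24 + 252/(17*K) (v(K) = -24 + 8*(63/(34*K)) = -24 + 252/(17*K))
sqrt(-256492 + v(d(-13))) = sqrt(-256492 + (-24 + (252/17)/9)) = sqrt(-256492 + (-24 + (252/17)*(1/9))) = sqrt(-256492 + (-24 + 28/17)) = sqrt(-256492 - 380/17) = sqrt(-4360744/17) = 2*I*sqrt(18533162)/17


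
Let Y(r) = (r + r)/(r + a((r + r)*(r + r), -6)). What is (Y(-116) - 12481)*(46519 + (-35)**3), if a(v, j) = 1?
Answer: -5229442452/115 ≈ -4.5473e+7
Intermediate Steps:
Y(r) = 2*r/(1 + r) (Y(r) = (r + r)/(r + 1) = (2*r)/(1 + r) = 2*r/(1 + r))
(Y(-116) - 12481)*(46519 + (-35)**3) = (2*(-116)/(1 - 116) - 12481)*(46519 + (-35)**3) = (2*(-116)/(-115) - 12481)*(46519 - 42875) = (2*(-116)*(-1/115) - 12481)*3644 = (232/115 - 12481)*3644 = -1435083/115*3644 = -5229442452/115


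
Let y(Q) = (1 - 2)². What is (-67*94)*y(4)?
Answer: -6298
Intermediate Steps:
y(Q) = 1 (y(Q) = (-1)² = 1)
(-67*94)*y(4) = -67*94*1 = -6298*1 = -6298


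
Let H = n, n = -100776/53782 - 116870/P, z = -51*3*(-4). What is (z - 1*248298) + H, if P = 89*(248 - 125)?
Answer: -72916453050628/294375777 ≈ -2.4770e+5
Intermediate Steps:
z = 612 (z = -153*(-4) = 612)
P = 10947 (P = 89*123 = 10947)
n = -3694348606/294375777 (n = -100776/53782 - 116870/10947 = -100776*1/53782 - 116870*1/10947 = -50388/26891 - 116870/10947 = -3694348606/294375777 ≈ -12.550)
H = -3694348606/294375777 ≈ -12.550
(z - 1*248298) + H = (612 - 1*248298) - 3694348606/294375777 = (612 - 248298) - 3694348606/294375777 = -247686 - 3694348606/294375777 = -72916453050628/294375777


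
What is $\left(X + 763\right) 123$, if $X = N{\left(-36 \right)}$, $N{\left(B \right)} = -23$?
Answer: $91020$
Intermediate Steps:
$X = -23$
$\left(X + 763\right) 123 = \left(-23 + 763\right) 123 = 740 \cdot 123 = 91020$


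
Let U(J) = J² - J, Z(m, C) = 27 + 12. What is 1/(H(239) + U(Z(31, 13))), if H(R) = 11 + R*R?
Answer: 1/58614 ≈ 1.7061e-5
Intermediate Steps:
Z(m, C) = 39
H(R) = 11 + R²
1/(H(239) + U(Z(31, 13))) = 1/((11 + 239²) + 39*(-1 + 39)) = 1/((11 + 57121) + 39*38) = 1/(57132 + 1482) = 1/58614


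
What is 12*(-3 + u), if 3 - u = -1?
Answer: 12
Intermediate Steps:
u = 4 (u = 3 - 1*(-1) = 3 + 1 = 4)
12*(-3 + u) = 12*(-3 + 4) = 12*1 = 12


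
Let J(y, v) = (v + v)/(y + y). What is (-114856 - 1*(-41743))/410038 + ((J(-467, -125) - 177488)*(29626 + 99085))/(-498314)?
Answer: 1093612112766007696/23855256165061 ≈ 45844.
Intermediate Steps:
J(y, v) = v/y (J(y, v) = (2*v)/((2*y)) = (2*v)*(1/(2*y)) = v/y)
(-114856 - 1*(-41743))/410038 + ((J(-467, -125) - 177488)*(29626 + 99085))/(-498314) = (-114856 - 1*(-41743))/410038 + ((-125/(-467) - 177488)*(29626 + 99085))/(-498314) = (-114856 + 41743)*(1/410038) + ((-125*(-1/467) - 177488)*128711)*(-1/498314) = -73113*1/410038 + ((125/467 - 177488)*128711)*(-1/498314) = -73113/410038 - 82886771/467*128711*(-1/498314) = -73113/410038 - 10668439182181/467*(-1/498314) = -73113/410038 + 10668439182181/232712638 = 1093612112766007696/23855256165061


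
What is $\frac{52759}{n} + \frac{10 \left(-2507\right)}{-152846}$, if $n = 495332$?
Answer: $\frac{10240987677}{37854757436} \approx 0.27053$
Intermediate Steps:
$\frac{52759}{n} + \frac{10 \left(-2507\right)}{-152846} = \frac{52759}{495332} + \frac{10 \left(-2507\right)}{-152846} = 52759 \cdot \frac{1}{495332} - - \frac{12535}{76423} = \frac{52759}{495332} + \frac{12535}{76423} = \frac{10240987677}{37854757436}$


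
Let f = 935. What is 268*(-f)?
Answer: -250580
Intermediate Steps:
268*(-f) = 268*(-1*935) = 268*(-935) = -250580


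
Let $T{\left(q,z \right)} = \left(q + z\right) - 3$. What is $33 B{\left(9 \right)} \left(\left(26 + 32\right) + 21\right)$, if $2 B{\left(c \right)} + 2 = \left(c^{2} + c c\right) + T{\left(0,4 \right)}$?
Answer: $\frac{419727}{2} \approx 2.0986 \cdot 10^{5}$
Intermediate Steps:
$T{\left(q,z \right)} = -3 + q + z$
$B{\left(c \right)} = - \frac{1}{2} + c^{2}$ ($B{\left(c \right)} = -1 + \frac{\left(c^{2} + c c\right) + \left(-3 + 0 + 4\right)}{2} = -1 + \frac{\left(c^{2} + c^{2}\right) + 1}{2} = -1 + \frac{2 c^{2} + 1}{2} = -1 + \frac{1 + 2 c^{2}}{2} = -1 + \left(\frac{1}{2} + c^{2}\right) = - \frac{1}{2} + c^{2}$)
$33 B{\left(9 \right)} \left(\left(26 + 32\right) + 21\right) = 33 \left(- \frac{1}{2} + 9^{2}\right) \left(\left(26 + 32\right) + 21\right) = 33 \left(- \frac{1}{2} + 81\right) \left(58 + 21\right) = 33 \cdot \frac{161}{2} \cdot 79 = \frac{5313}{2} \cdot 79 = \frac{419727}{2}$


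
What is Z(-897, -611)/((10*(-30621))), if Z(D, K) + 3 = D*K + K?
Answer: -547453/306210 ≈ -1.7878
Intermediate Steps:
Z(D, K) = -3 + K + D*K (Z(D, K) = -3 + (D*K + K) = -3 + (K + D*K) = -3 + K + D*K)
Z(-897, -611)/((10*(-30621))) = (-3 - 611 - 897*(-611))/((10*(-30621))) = (-3 - 611 + 548067)/(-306210) = 547453*(-1/306210) = -547453/306210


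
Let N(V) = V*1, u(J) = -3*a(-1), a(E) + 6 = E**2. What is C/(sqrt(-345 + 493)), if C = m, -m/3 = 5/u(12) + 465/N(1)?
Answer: -698*sqrt(37)/37 ≈ -114.75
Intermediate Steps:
a(E) = -6 + E**2
u(J) = 15 (u(J) = -3*(-6 + (-1)**2) = -3*(-6 + 1) = -3*(-5) = 15)
N(V) = V
m = -1396 (m = -3*(5/15 + 465/1) = -3*(5*(1/15) + 465*1) = -3*(1/3 + 465) = -3*1396/3 = -1396)
C = -1396
C/(sqrt(-345 + 493)) = -1396/sqrt(-345 + 493) = -1396*sqrt(37)/74 = -698*sqrt(37)/37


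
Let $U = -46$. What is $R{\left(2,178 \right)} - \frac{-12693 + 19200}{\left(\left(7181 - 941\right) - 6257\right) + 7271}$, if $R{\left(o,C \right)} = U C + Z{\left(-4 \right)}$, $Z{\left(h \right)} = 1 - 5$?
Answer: $- \frac{6603475}{806} \approx -8192.9$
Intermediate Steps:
$Z{\left(h \right)} = -4$ ($Z{\left(h \right)} = 1 - 5 = -4$)
$R{\left(o,C \right)} = -4 - 46 C$ ($R{\left(o,C \right)} = - 46 C - 4 = -4 - 46 C$)
$R{\left(2,178 \right)} - \frac{-12693 + 19200}{\left(\left(7181 - 941\right) - 6257\right) + 7271} = \left(-4 - 8188\right) - \frac{-12693 + 19200}{\left(\left(7181 - 941\right) - 6257\right) + 7271} = \left(-4 - 8188\right) - \frac{6507}{\left(6240 - 6257\right) + 7271} = -8192 - \frac{6507}{-17 + 7271} = -8192 - \frac{6507}{7254} = -8192 - 6507 \cdot \frac{1}{7254} = -8192 - \frac{723}{806} = - \frac{6603475}{806}$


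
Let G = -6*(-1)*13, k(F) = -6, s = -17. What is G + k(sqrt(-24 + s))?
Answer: 72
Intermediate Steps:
G = 78 (G = 6*13 = 78)
G + k(sqrt(-24 + s)) = 78 - 6 = 72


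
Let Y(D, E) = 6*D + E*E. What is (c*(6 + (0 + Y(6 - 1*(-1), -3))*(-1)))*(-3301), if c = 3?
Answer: 445635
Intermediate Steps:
Y(D, E) = E² + 6*D (Y(D, E) = 6*D + E² = E² + 6*D)
(c*(6 + (0 + Y(6 - 1*(-1), -3))*(-1)))*(-3301) = (3*(6 + (0 + ((-3)² + 6*(6 - 1*(-1))))*(-1)))*(-3301) = (3*(6 + (0 + (9 + 6*(6 + 1)))*(-1)))*(-3301) = (3*(6 + (0 + (9 + 6*7))*(-1)))*(-3301) = (3*(6 + (0 + (9 + 42))*(-1)))*(-3301) = (3*(6 + (0 + 51)*(-1)))*(-3301) = (3*(6 + 51*(-1)))*(-3301) = (3*(6 - 51))*(-3301) = (3*(-45))*(-3301) = -135*(-3301) = 445635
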